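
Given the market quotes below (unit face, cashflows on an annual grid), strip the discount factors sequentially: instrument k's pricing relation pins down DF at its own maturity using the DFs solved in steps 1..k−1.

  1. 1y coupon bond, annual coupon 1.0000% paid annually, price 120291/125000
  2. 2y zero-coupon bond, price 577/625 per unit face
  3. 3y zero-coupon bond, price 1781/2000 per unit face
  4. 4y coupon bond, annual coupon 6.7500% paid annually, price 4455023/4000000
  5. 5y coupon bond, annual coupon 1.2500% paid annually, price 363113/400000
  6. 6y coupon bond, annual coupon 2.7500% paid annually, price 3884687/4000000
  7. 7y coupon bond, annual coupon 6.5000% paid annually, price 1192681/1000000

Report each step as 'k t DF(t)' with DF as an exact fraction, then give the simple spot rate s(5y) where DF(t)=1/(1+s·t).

1 1 1191/1250
2 2 577/625
3 3 1781/2000
4 4 2171/2500
5 5 8517/10000
6 6 8251/10000
7 7 7957/10000
s(5y) = (1/(8517/10000) − 1)/(5) = 1483/42585 ≈ 3.4824%

step 1 [1y] bond c/1=1/100: DF=(120291/125000 − 1/100·(0))/(1+1/100) = 1191/1250 ≈ 0.952800
step 2 [2y] zero: DF = P = 577/625 ≈ 0.923200
step 3 [3y] zero: DF = P = 1781/2000 ≈ 0.890500
step 4 [4y] bond c/1=27/400: DF=(4455023/4000000 − 27/400·(0.952800+0.923200+0.890500))/(1+27/400) = 2171/2500 ≈ 0.868400
step 5 [5y] bond c/1=1/80: DF=(363113/400000 − 1/80·(0.952800+0.923200+0.890500+0.868400))/(1+1/80) = 8517/10000 ≈ 0.851700
step 6 [6y] bond c/1=11/400: DF=(3884687/4000000 − 11/400·(0.952800+0.923200+0.890500+0.868400+0.851700))/(1+11/400) = 8251/10000 ≈ 0.825100
step 7 [7y] bond c/1=13/200: DF=(1192681/1000000 − 13/200·(0.952800+0.923200+0.890500+0.868400+0.851700+0.825100))/(1+13/200) = 7957/10000 ≈ 0.795700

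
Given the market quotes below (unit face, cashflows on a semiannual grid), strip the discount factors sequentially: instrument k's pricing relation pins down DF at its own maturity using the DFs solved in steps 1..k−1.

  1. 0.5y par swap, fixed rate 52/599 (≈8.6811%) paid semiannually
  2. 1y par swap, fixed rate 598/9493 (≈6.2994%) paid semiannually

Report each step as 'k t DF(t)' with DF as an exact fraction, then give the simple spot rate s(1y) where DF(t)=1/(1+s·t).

step 1 [0.5y] swap r/2=26/599: DF=(1 − 26/599·(0))/(1+26/599) = 599/625 ≈ 0.958400
step 2 [1y] swap r/2=299/9493: DF=(1 − 299/9493·(0.958400))/(1+299/9493) = 4701/5000 ≈ 0.940200

1 1/2 599/625
2 1 4701/5000
s(1y) = (1/(4701/5000) − 1)/(1) = 299/4701 ≈ 6.3603%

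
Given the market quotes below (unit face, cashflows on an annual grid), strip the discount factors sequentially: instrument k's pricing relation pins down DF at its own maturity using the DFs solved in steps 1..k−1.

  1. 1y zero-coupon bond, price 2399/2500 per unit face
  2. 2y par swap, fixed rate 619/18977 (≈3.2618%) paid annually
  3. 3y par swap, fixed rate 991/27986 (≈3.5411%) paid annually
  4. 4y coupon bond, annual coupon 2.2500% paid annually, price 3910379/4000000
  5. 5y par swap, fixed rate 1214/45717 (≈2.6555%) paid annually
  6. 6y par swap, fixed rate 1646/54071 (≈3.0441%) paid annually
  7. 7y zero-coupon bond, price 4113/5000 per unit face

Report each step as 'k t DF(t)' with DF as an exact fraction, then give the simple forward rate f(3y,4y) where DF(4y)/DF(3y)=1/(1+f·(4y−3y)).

step 1 [1y] zero: DF = P = 2399/2500 ≈ 0.959600
step 2 [2y] swap r/1=619/18977: DF=(1 − 619/18977·(0.959600))/(1+619/18977) = 9381/10000 ≈ 0.938100
step 3 [3y] swap r/1=991/27986: DF=(1 − 991/27986·(0.959600+0.938100))/(1+991/27986) = 9009/10000 ≈ 0.900900
step 4 [4y] bond c/1=9/400: DF=(3910379/4000000 − 9/400·(0.959600+0.938100+0.900900))/(1+9/400) = 1789/2000 ≈ 0.894500
step 5 [5y] swap r/1=1214/45717: DF=(1 − 1214/45717·(0.959600+0.938100+0.900900+0.894500))/(1+1214/45717) = 4393/5000 ≈ 0.878600
step 6 [6y] swap r/1=1646/54071: DF=(1 − 1646/54071·(0.959600+0.938100+0.900900+0.894500+0.878600))/(1+1646/54071) = 4177/5000 ≈ 0.835400
step 7 [7y] zero: DF = P = 4113/5000 ≈ 0.822600

1 1 2399/2500
2 2 9381/10000
3 3 9009/10000
4 4 1789/2000
5 5 4393/5000
6 6 4177/5000
7 7 4113/5000
f(3y,4y) = ((9009/10000)/(1789/2000) − 1)/(1) = 64/8945 ≈ 0.7155%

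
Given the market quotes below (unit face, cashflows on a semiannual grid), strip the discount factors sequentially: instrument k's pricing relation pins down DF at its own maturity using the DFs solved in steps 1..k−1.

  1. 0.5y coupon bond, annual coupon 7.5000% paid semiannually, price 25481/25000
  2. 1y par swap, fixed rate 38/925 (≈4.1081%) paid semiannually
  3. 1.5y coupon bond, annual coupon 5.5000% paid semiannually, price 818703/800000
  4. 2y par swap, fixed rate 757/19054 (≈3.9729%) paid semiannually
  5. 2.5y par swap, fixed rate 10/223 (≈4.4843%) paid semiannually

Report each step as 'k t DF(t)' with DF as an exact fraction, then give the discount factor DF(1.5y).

step 1 [0.5y] bond c/2=3/80: DF=(25481/25000 − 3/80·(0))/(1+3/80) = 614/625 ≈ 0.982400
step 2 [1y] swap r/2=19/925: DF=(1 − 19/925·(0.982400))/(1+19/925) = 9601/10000 ≈ 0.960100
step 3 [1.5y] bond c/2=11/400: DF=(818703/800000 − 11/400·(0.982400+0.960100))/(1+11/400) = 118/125 ≈ 0.944000
step 4 [2y] swap r/2=757/38108: DF=(1 − 757/38108·(0.982400+0.960100+0.944000))/(1+757/38108) = 9243/10000 ≈ 0.924300
step 5 [2.5y] swap r/2=5/223: DF=(1 − 5/223·(0.982400+0.960100+0.944000+0.924300))/(1+5/223) = 1789/2000 ≈ 0.894500

1 1/2 614/625
2 1 9601/10000
3 3/2 118/125
4 2 9243/10000
5 5/2 1789/2000
DF(1.5y) = 118/125 ≈ 0.944000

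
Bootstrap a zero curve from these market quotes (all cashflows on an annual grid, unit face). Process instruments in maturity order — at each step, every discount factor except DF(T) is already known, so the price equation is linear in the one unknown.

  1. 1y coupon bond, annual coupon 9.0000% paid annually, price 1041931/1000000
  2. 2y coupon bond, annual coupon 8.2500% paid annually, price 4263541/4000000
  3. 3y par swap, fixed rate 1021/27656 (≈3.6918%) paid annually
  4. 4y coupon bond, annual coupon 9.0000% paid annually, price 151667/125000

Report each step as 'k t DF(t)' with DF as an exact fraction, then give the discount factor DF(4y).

1 1 9559/10000
2 2 4559/5000
3 3 8979/10000
4 4 553/625
DF(4y) = 553/625 ≈ 0.884800

step 1 [1y] bond c/1=9/100: DF=(1041931/1000000 − 9/100·(0))/(1+9/100) = 9559/10000 ≈ 0.955900
step 2 [2y] bond c/1=33/400: DF=(4263541/4000000 − 33/400·(0.955900))/(1+33/400) = 4559/5000 ≈ 0.911800
step 3 [3y] swap r/1=1021/27656: DF=(1 − 1021/27656·(0.955900+0.911800))/(1+1021/27656) = 8979/10000 ≈ 0.897900
step 4 [4y] bond c/1=9/100: DF=(151667/125000 − 9/100·(0.955900+0.911800+0.897900))/(1+9/100) = 553/625 ≈ 0.884800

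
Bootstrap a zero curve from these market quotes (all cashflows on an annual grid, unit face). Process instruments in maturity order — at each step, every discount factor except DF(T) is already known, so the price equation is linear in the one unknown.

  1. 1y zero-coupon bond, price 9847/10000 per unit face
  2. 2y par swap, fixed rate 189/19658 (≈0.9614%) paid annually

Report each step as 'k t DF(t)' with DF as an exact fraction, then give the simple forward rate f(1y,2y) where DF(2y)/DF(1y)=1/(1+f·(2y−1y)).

step 1 [1y] zero: DF = P = 9847/10000 ≈ 0.984700
step 2 [2y] swap r/1=189/19658: DF=(1 − 189/19658·(0.984700))/(1+189/19658) = 9811/10000 ≈ 0.981100

1 1 9847/10000
2 2 9811/10000
f(1y,2y) = ((9847/10000)/(9811/10000) − 1)/(1) = 36/9811 ≈ 0.3669%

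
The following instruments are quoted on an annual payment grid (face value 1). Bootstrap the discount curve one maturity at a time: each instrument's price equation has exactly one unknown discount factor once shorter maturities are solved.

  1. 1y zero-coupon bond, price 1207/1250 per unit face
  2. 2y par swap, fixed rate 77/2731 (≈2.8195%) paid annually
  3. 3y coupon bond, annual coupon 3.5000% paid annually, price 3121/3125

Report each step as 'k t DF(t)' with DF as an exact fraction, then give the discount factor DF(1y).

1 1 1207/1250
2 2 9461/10000
3 3 9003/10000
DF(1y) = 1207/1250 ≈ 0.965600

step 1 [1y] zero: DF = P = 1207/1250 ≈ 0.965600
step 2 [2y] swap r/1=77/2731: DF=(1 − 77/2731·(0.965600))/(1+77/2731) = 9461/10000 ≈ 0.946100
step 3 [3y] bond c/1=7/200: DF=(3121/3125 − 7/200·(0.965600+0.946100))/(1+7/200) = 9003/10000 ≈ 0.900300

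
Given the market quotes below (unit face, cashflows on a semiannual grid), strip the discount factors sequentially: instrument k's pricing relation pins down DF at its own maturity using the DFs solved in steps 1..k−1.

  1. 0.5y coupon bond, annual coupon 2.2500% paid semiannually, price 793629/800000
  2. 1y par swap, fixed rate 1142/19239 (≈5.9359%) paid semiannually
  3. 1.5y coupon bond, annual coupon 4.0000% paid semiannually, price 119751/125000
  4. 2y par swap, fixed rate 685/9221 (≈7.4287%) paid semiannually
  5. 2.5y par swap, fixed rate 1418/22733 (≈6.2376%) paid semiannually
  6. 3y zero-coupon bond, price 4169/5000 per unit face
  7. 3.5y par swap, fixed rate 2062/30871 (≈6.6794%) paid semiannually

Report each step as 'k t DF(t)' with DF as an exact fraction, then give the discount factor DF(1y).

step 1 [0.5y] bond c/2=9/800: DF=(793629/800000 − 9/800·(0))/(1+9/800) = 981/1000 ≈ 0.981000
step 2 [1y] swap r/2=571/19239: DF=(1 − 571/19239·(0.981000))/(1+571/19239) = 9429/10000 ≈ 0.942900
step 3 [1.5y] bond c/2=1/50: DF=(119751/125000 − 1/50·(0.981000+0.942900))/(1+1/50) = 1803/2000 ≈ 0.901500
step 4 [2y] swap r/2=685/18442: DF=(1 − 685/18442·(0.981000+0.942900+0.901500))/(1+685/18442) = 863/1000 ≈ 0.863000
step 5 [2.5y] swap r/2=709/22733: DF=(1 − 709/22733·(0.981000+0.942900+0.901500+0.863000))/(1+709/22733) = 4291/5000 ≈ 0.858200
step 6 [3y] zero: DF = P = 4169/5000 ≈ 0.833800
step 7 [3.5y] swap r/2=1031/30871: DF=(1 − 1031/30871·(0.981000+0.942900+0.901500+0.863000+0.858200+0.833800))/(1+1031/30871) = 3969/5000 ≈ 0.793800

1 1/2 981/1000
2 1 9429/10000
3 3/2 1803/2000
4 2 863/1000
5 5/2 4291/5000
6 3 4169/5000
7 7/2 3969/5000
DF(1y) = 9429/10000 ≈ 0.942900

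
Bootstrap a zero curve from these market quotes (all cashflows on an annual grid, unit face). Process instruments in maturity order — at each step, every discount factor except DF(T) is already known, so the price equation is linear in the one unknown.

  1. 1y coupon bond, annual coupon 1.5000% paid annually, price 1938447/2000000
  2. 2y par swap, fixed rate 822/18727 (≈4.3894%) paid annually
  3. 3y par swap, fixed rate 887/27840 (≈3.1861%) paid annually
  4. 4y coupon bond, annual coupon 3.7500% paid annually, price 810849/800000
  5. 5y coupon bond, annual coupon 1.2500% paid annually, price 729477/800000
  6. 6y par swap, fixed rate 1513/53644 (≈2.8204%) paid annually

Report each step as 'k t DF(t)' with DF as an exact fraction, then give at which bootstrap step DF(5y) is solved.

1 1 9549/10000
2 2 4589/5000
3 3 9113/10000
4 4 8763/10000
5 5 4277/5000
6 6 8487/10000
DF(5y) is solved at step 5

step 1 [1y] bond c/1=3/200: DF=(1938447/2000000 − 3/200·(0))/(1+3/200) = 9549/10000 ≈ 0.954900
step 2 [2y] swap r/1=822/18727: DF=(1 − 822/18727·(0.954900))/(1+822/18727) = 4589/5000 ≈ 0.917800
step 3 [3y] swap r/1=887/27840: DF=(1 − 887/27840·(0.954900+0.917800))/(1+887/27840) = 9113/10000 ≈ 0.911300
step 4 [4y] bond c/1=3/80: DF=(810849/800000 − 3/80·(0.954900+0.917800+0.911300))/(1+3/80) = 8763/10000 ≈ 0.876300
step 5 [5y] bond c/1=1/80: DF=(729477/800000 − 1/80·(0.954900+0.917800+0.911300+0.876300))/(1+1/80) = 4277/5000 ≈ 0.855400
step 6 [6y] swap r/1=1513/53644: DF=(1 − 1513/53644·(0.954900+0.917800+0.911300+0.876300+0.855400))/(1+1513/53644) = 8487/10000 ≈ 0.848700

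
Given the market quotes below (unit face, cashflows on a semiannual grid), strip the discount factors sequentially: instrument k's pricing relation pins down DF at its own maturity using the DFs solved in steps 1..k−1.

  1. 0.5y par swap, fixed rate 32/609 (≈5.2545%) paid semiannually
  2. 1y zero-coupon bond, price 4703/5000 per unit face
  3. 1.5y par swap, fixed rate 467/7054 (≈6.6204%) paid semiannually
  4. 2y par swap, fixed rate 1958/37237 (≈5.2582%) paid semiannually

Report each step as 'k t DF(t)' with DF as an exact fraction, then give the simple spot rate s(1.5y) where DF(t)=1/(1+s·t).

step 1 [0.5y] swap r/2=16/609: DF=(1 − 16/609·(0))/(1+16/609) = 609/625 ≈ 0.974400
step 2 [1y] zero: DF = P = 4703/5000 ≈ 0.940600
step 3 [1.5y] swap r/2=467/14108: DF=(1 − 467/14108·(0.974400+0.940600))/(1+467/14108) = 4533/5000 ≈ 0.906600
step 4 [2y] swap r/2=979/37237: DF=(1 − 979/37237·(0.974400+0.940600+0.906600))/(1+979/37237) = 9021/10000 ≈ 0.902100

1 1/2 609/625
2 1 4703/5000
3 3/2 4533/5000
4 2 9021/10000
s(1.5y) = (1/(4533/5000) − 1)/(3/2) = 934/13599 ≈ 6.8682%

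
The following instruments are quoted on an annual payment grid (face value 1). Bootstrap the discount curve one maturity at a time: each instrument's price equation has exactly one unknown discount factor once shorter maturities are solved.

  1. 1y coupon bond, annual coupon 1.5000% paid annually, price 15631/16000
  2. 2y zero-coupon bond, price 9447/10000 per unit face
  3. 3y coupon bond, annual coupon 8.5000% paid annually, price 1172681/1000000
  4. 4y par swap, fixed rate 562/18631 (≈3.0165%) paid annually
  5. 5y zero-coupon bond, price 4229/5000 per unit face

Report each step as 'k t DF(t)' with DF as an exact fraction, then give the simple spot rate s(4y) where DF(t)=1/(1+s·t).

1 1 77/80
2 2 9447/10000
3 3 4657/5000
4 4 2219/2500
5 5 4229/5000
s(4y) = (1/(2219/2500) − 1)/(4) = 281/8876 ≈ 3.1658%

step 1 [1y] bond c/1=3/200: DF=(15631/16000 − 3/200·(0))/(1+3/200) = 77/80 ≈ 0.962500
step 2 [2y] zero: DF = P = 9447/10000 ≈ 0.944700
step 3 [3y] bond c/1=17/200: DF=(1172681/1000000 − 17/200·(0.962500+0.944700))/(1+17/200) = 4657/5000 ≈ 0.931400
step 4 [4y] swap r/1=562/18631: DF=(1 − 562/18631·(0.962500+0.944700+0.931400))/(1+562/18631) = 2219/2500 ≈ 0.887600
step 5 [5y] zero: DF = P = 4229/5000 ≈ 0.845800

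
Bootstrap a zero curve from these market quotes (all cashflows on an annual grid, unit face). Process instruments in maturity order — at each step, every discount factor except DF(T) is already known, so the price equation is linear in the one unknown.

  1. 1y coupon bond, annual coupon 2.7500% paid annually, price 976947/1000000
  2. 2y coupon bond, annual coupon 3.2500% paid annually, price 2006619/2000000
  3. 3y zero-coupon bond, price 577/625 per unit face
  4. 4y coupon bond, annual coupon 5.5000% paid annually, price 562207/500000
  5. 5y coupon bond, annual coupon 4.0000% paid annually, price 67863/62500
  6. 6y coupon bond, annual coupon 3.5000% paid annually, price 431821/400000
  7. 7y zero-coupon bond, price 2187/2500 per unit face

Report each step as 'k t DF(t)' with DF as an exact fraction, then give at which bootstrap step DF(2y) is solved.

1 1 2377/2500
2 2 4709/5000
3 3 577/625
4 4 919/1000
5 5 2251/2500
6 6 8863/10000
7 7 2187/2500
DF(2y) is solved at step 2

step 1 [1y] bond c/1=11/400: DF=(976947/1000000 − 11/400·(0))/(1+11/400) = 2377/2500 ≈ 0.950800
step 2 [2y] bond c/1=13/400: DF=(2006619/2000000 − 13/400·(0.950800))/(1+13/400) = 4709/5000 ≈ 0.941800
step 3 [3y] zero: DF = P = 577/625 ≈ 0.923200
step 4 [4y] bond c/1=11/200: DF=(562207/500000 − 11/200·(0.950800+0.941800+0.923200))/(1+11/200) = 919/1000 ≈ 0.919000
step 5 [5y] bond c/1=1/25: DF=(67863/62500 − 1/25·(0.950800+0.941800+0.923200+0.919000))/(1+1/25) = 2251/2500 ≈ 0.900400
step 6 [6y] bond c/1=7/200: DF=(431821/400000 − 7/200·(0.950800+0.941800+0.923200+0.919000+0.900400))/(1+7/200) = 8863/10000 ≈ 0.886300
step 7 [7y] zero: DF = P = 2187/2500 ≈ 0.874800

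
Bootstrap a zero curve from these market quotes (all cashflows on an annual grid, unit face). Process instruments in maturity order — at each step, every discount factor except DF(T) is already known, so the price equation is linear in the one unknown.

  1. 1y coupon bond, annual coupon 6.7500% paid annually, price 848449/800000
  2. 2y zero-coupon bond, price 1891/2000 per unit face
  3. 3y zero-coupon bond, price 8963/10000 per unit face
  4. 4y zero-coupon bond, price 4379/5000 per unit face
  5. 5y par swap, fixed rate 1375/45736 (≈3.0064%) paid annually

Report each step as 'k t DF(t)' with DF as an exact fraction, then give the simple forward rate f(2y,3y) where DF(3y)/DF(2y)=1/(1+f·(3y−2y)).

1 1 1987/2000
2 2 1891/2000
3 3 8963/10000
4 4 4379/5000
5 5 69/80
f(2y,3y) = ((1891/2000)/(8963/10000) − 1)/(1) = 492/8963 ≈ 5.4892%

step 1 [1y] bond c/1=27/400: DF=(848449/800000 − 27/400·(0))/(1+27/400) = 1987/2000 ≈ 0.993500
step 2 [2y] zero: DF = P = 1891/2000 ≈ 0.945500
step 3 [3y] zero: DF = P = 8963/10000 ≈ 0.896300
step 4 [4y] zero: DF = P = 4379/5000 ≈ 0.875800
step 5 [5y] swap r/1=1375/45736: DF=(1 − 1375/45736·(0.993500+0.945500+0.896300+0.875800))/(1+1375/45736) = 69/80 ≈ 0.862500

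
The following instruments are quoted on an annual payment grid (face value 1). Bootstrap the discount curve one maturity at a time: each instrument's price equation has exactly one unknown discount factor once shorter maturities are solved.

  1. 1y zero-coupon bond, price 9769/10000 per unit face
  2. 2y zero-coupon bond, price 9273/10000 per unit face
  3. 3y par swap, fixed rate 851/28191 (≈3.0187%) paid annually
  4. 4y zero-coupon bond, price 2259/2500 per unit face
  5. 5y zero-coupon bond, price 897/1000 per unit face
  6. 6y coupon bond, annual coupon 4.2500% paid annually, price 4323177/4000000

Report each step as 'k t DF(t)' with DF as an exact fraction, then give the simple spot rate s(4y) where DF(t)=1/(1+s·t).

step 1 [1y] zero: DF = P = 9769/10000 ≈ 0.976900
step 2 [2y] zero: DF = P = 9273/10000 ≈ 0.927300
step 3 [3y] swap r/1=851/28191: DF=(1 − 851/28191·(0.976900+0.927300))/(1+851/28191) = 9149/10000 ≈ 0.914900
step 4 [4y] zero: DF = P = 2259/2500 ≈ 0.903600
step 5 [5y] zero: DF = P = 897/1000 ≈ 0.897000
step 6 [6y] bond c/1=17/400: DF=(4323177/4000000 − 17/400·(0.976900+0.927300+0.914900+0.903600+0.897000))/(1+17/400) = 2121/2500 ≈ 0.848400

1 1 9769/10000
2 2 9273/10000
3 3 9149/10000
4 4 2259/2500
5 5 897/1000
6 6 2121/2500
s(4y) = (1/(2259/2500) − 1)/(4) = 241/9036 ≈ 2.6671%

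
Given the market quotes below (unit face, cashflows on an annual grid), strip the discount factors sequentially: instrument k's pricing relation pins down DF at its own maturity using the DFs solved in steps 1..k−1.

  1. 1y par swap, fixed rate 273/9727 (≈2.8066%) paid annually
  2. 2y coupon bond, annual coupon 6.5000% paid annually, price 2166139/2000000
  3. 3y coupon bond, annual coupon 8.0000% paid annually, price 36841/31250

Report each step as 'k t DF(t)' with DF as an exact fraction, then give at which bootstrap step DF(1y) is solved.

step 1 [1y] swap r/1=273/9727: DF=(1 − 273/9727·(0))/(1+273/9727) = 9727/10000 ≈ 0.972700
step 2 [2y] bond c/1=13/200: DF=(2166139/2000000 − 13/200·(0.972700))/(1+13/200) = 1197/1250 ≈ 0.957600
step 3 [3y] bond c/1=2/25: DF=(36841/31250 − 2/25·(0.972700+0.957600))/(1+2/25) = 4743/5000 ≈ 0.948600

1 1 9727/10000
2 2 1197/1250
3 3 4743/5000
DF(1y) is solved at step 1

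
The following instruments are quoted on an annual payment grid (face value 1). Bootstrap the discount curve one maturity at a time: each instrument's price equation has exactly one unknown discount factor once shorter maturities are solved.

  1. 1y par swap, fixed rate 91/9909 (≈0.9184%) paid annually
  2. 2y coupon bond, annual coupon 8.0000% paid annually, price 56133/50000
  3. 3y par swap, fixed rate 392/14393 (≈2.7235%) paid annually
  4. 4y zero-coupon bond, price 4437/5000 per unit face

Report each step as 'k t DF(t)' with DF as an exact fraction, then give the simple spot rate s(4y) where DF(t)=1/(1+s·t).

step 1 [1y] swap r/1=91/9909: DF=(1 − 91/9909·(0))/(1+91/9909) = 9909/10000 ≈ 0.990900
step 2 [2y] bond c/1=2/25: DF=(56133/50000 − 2/25·(0.990900))/(1+2/25) = 9661/10000 ≈ 0.966100
step 3 [3y] swap r/1=392/14393: DF=(1 − 392/14393·(0.990900+0.966100))/(1+392/14393) = 576/625 ≈ 0.921600
step 4 [4y] zero: DF = P = 4437/5000 ≈ 0.887400

1 1 9909/10000
2 2 9661/10000
3 3 576/625
4 4 4437/5000
s(4y) = (1/(4437/5000) − 1)/(4) = 563/17748 ≈ 3.1722%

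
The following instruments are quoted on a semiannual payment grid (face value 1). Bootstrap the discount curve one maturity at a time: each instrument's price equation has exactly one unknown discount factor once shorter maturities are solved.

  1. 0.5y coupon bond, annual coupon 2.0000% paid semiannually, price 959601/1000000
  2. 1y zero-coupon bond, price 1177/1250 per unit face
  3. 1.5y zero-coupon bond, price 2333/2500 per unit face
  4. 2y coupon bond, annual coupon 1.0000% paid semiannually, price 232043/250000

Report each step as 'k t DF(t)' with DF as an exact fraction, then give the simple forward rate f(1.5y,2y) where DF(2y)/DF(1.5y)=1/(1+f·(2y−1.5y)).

step 1 [0.5y] bond c/2=1/100: DF=(959601/1000000 − 1/100·(0))/(1+1/100) = 9501/10000 ≈ 0.950100
step 2 [1y] zero: DF = P = 1177/1250 ≈ 0.941600
step 3 [1.5y] zero: DF = P = 2333/2500 ≈ 0.933200
step 4 [2y] bond c/2=1/200: DF=(232043/250000 − 1/200·(0.950100+0.941600+0.933200))/(1+1/200) = 1819/2000 ≈ 0.909500

1 1/2 9501/10000
2 1 1177/1250
3 3/2 2333/2500
4 2 1819/2000
f(1.5y,2y) = ((2333/2500)/(1819/2000) − 1)/(1/2) = 474/9095 ≈ 5.2117%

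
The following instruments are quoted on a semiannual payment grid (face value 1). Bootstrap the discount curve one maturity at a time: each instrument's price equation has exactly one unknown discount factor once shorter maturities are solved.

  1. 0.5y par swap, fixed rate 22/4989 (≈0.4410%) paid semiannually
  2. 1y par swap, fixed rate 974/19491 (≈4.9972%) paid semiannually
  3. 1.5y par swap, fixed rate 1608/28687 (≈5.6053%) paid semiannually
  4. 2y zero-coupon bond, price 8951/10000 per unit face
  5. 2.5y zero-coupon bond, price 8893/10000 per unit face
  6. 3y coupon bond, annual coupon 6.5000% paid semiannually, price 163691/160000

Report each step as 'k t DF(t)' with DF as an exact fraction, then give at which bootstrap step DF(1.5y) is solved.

step 1 [0.5y] swap r/2=11/4989: DF=(1 − 11/4989·(0))/(1+11/4989) = 4989/5000 ≈ 0.997800
step 2 [1y] swap r/2=487/19491: DF=(1 − 487/19491·(0.997800))/(1+487/19491) = 9513/10000 ≈ 0.951300
step 3 [1.5y] swap r/2=804/28687: DF=(1 − 804/28687·(0.997800+0.951300))/(1+804/28687) = 2299/2500 ≈ 0.919600
step 4 [2y] zero: DF = P = 8951/10000 ≈ 0.895100
step 5 [2.5y] zero: DF = P = 8893/10000 ≈ 0.889300
step 6 [3y] bond c/2=13/400: DF=(163691/160000 − 13/400·(0.997800+0.951300+0.919600+0.895100+0.889300))/(1+13/400) = 2111/2500 ≈ 0.844400

1 1/2 4989/5000
2 1 9513/10000
3 3/2 2299/2500
4 2 8951/10000
5 5/2 8893/10000
6 3 2111/2500
DF(1.5y) is solved at step 3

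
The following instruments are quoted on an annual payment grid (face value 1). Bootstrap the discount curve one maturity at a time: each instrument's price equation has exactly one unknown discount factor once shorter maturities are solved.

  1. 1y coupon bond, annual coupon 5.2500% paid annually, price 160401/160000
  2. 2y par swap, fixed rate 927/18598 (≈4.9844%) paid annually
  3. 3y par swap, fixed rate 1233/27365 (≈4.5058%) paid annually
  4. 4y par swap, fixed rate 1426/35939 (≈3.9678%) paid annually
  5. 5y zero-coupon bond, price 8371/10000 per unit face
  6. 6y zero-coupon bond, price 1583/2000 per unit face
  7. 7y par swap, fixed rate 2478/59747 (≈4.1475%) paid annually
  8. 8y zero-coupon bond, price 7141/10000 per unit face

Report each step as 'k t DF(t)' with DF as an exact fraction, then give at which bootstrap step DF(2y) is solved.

step 1 [1y] bond c/1=21/400: DF=(160401/160000 − 21/400·(0))/(1+21/400) = 381/400 ≈ 0.952500
step 2 [2y] swap r/1=927/18598: DF=(1 − 927/18598·(0.952500))/(1+927/18598) = 9073/10000 ≈ 0.907300
step 3 [3y] swap r/1=1233/27365: DF=(1 − 1233/27365·(0.952500+0.907300))/(1+1233/27365) = 8767/10000 ≈ 0.876700
step 4 [4y] swap r/1=1426/35939: DF=(1 − 1426/35939·(0.952500+0.907300+0.876700))/(1+1426/35939) = 4287/5000 ≈ 0.857400
step 5 [5y] zero: DF = P = 8371/10000 ≈ 0.837100
step 6 [6y] zero: DF = P = 1583/2000 ≈ 0.791500
step 7 [7y] swap r/1=2478/59747: DF=(1 − 2478/59747·(0.952500+0.907300+0.876700+0.857400+0.837100+0.791500))/(1+2478/59747) = 3761/5000 ≈ 0.752200
step 8 [8y] zero: DF = P = 7141/10000 ≈ 0.714100

1 1 381/400
2 2 9073/10000
3 3 8767/10000
4 4 4287/5000
5 5 8371/10000
6 6 1583/2000
7 7 3761/5000
8 8 7141/10000
DF(2y) is solved at step 2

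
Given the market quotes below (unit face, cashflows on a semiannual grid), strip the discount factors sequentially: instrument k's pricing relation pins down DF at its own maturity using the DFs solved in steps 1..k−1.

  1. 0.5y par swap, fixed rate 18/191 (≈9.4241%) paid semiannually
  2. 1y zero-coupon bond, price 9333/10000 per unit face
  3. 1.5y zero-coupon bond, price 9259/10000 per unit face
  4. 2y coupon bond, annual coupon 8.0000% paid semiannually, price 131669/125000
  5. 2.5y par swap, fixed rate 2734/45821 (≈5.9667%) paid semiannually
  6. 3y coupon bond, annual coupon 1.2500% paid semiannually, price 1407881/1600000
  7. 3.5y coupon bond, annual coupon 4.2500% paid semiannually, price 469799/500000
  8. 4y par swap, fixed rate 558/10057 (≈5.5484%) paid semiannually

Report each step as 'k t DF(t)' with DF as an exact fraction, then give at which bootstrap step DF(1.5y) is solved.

step 1 [0.5y] swap r/2=9/191: DF=(1 − 9/191·(0))/(1+9/191) = 191/200 ≈ 0.955000
step 2 [1y] zero: DF = P = 9333/10000 ≈ 0.933300
step 3 [1.5y] zero: DF = P = 9259/10000 ≈ 0.925900
step 4 [2y] bond c/2=1/25: DF=(131669/125000 − 1/25·(0.955000+0.933300+0.925900))/(1+1/25) = 4523/5000 ≈ 0.904600
step 5 [2.5y] swap r/2=1367/45821: DF=(1 − 1367/45821·(0.955000+0.933300+0.925900+0.904600))/(1+1367/45821) = 8633/10000 ≈ 0.863300
step 6 [3y] bond c/2=1/160: DF=(1407881/1600000 − 1/160·(0.955000+0.933300+0.925900+0.904600+0.863300))/(1+1/160) = 423/500 ≈ 0.846000
step 7 [3.5y] bond c/2=17/800: DF=(469799/500000 − 17/800·(0.955000+0.933300+0.925900+0.904600+0.863300+0.846000))/(1+17/800) = 8071/10000 ≈ 0.807100
step 8 [4y] swap r/2=279/10057: DF=(1 − 279/10057·(0.955000+0.933300+0.925900+0.904600+0.863300+0.846000+0.807100))/(1+279/10057) = 8047/10000 ≈ 0.804700

1 1/2 191/200
2 1 9333/10000
3 3/2 9259/10000
4 2 4523/5000
5 5/2 8633/10000
6 3 423/500
7 7/2 8071/10000
8 4 8047/10000
DF(1.5y) is solved at step 3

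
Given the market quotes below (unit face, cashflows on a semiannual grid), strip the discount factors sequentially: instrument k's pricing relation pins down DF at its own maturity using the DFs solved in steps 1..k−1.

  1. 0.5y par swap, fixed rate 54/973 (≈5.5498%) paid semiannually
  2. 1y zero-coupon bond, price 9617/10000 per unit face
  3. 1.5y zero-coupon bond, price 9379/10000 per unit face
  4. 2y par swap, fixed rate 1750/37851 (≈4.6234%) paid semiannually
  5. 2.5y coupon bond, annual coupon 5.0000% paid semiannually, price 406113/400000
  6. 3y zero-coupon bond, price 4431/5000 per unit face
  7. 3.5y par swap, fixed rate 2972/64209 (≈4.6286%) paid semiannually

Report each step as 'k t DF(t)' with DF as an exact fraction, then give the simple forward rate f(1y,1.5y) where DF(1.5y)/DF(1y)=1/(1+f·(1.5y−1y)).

step 1 [0.5y] swap r/2=27/973: DF=(1 − 27/973·(0))/(1+27/973) = 973/1000 ≈ 0.973000
step 2 [1y] zero: DF = P = 9617/10000 ≈ 0.961700
step 3 [1.5y] zero: DF = P = 9379/10000 ≈ 0.937900
step 4 [2y] swap r/2=875/37851: DF=(1 − 875/37851·(0.973000+0.961700+0.937900))/(1+875/37851) = 73/80 ≈ 0.912500
step 5 [2.5y] bond c/2=1/40: DF=(406113/400000 − 1/40·(0.973000+0.961700+0.937900+0.912500))/(1+1/40) = 4491/5000 ≈ 0.898200
step 6 [3y] zero: DF = P = 4431/5000 ≈ 0.886200
step 7 [3.5y] swap r/2=1486/64209: DF=(1 − 1486/64209·(0.973000+0.961700+0.937900+0.912500+0.898200+0.886200))/(1+1486/64209) = 4257/5000 ≈ 0.851400

1 1/2 973/1000
2 1 9617/10000
3 3/2 9379/10000
4 2 73/80
5 5/2 4491/5000
6 3 4431/5000
7 7/2 4257/5000
f(1y,1.5y) = ((9617/10000)/(9379/10000) − 1)/(1/2) = 476/9379 ≈ 5.0752%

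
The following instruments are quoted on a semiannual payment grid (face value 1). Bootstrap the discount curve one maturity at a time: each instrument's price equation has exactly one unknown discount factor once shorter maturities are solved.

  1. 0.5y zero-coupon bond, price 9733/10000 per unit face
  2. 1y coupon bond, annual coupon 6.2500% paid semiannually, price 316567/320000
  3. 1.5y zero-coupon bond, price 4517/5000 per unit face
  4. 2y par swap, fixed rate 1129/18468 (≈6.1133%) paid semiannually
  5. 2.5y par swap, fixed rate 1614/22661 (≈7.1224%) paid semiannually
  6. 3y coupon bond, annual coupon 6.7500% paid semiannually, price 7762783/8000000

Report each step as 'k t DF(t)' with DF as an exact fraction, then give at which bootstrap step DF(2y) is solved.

1 1/2 9733/10000
2 1 4649/5000
3 3/2 4517/5000
4 2 8871/10000
5 5/2 4193/5000
6 3 7907/10000
DF(2y) is solved at step 4

step 1 [0.5y] zero: DF = P = 9733/10000 ≈ 0.973300
step 2 [1y] bond c/2=1/32: DF=(316567/320000 − 1/32·(0.973300))/(1+1/32) = 4649/5000 ≈ 0.929800
step 3 [1.5y] zero: DF = P = 4517/5000 ≈ 0.903400
step 4 [2y] swap r/2=1129/36936: DF=(1 − 1129/36936·(0.973300+0.929800+0.903400))/(1+1129/36936) = 8871/10000 ≈ 0.887100
step 5 [2.5y] swap r/2=807/22661: DF=(1 − 807/22661·(0.973300+0.929800+0.903400+0.887100))/(1+807/22661) = 4193/5000 ≈ 0.838600
step 6 [3y] bond c/2=27/800: DF=(7762783/8000000 − 27/800·(0.973300+0.929800+0.903400+0.887100+0.838600))/(1+27/800) = 7907/10000 ≈ 0.790700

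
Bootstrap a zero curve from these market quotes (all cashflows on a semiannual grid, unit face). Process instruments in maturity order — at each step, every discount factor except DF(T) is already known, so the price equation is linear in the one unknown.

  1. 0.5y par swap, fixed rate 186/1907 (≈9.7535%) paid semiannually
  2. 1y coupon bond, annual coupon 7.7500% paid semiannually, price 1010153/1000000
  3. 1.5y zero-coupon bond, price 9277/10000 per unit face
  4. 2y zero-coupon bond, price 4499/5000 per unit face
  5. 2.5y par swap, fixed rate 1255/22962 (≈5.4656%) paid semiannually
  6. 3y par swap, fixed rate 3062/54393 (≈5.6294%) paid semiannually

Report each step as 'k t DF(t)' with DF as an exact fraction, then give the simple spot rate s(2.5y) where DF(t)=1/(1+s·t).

step 1 [0.5y] swap r/2=93/1907: DF=(1 − 93/1907·(0))/(1+93/1907) = 1907/2000 ≈ 0.953500
step 2 [1y] bond c/2=31/800: DF=(1010153/1000000 − 31/800·(0.953500))/(1+31/800) = 9369/10000 ≈ 0.936900
step 3 [1.5y] zero: DF = P = 9277/10000 ≈ 0.927700
step 4 [2y] zero: DF = P = 4499/5000 ≈ 0.899800
step 5 [2.5y] swap r/2=1255/45924: DF=(1 − 1255/45924·(0.953500+0.936900+0.927700+0.899800))/(1+1255/45924) = 1749/2000 ≈ 0.874500
step 6 [3y] swap r/2=1531/54393: DF=(1 − 1531/54393·(0.953500+0.936900+0.927700+0.899800+0.874500))/(1+1531/54393) = 8469/10000 ≈ 0.846900

1 1/2 1907/2000
2 1 9369/10000
3 3/2 9277/10000
4 2 4499/5000
5 5/2 1749/2000
6 3 8469/10000
s(2.5y) = (1/(1749/2000) − 1)/(5/2) = 502/8745 ≈ 5.7404%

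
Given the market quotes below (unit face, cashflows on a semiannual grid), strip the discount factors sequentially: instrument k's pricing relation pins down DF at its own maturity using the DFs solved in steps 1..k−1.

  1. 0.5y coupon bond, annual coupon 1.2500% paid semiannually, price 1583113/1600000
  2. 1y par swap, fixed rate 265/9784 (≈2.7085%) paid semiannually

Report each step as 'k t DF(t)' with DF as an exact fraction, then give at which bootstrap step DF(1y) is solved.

1 1/2 9833/10000
2 1 1947/2000
DF(1y) is solved at step 2

step 1 [0.5y] bond c/2=1/160: DF=(1583113/1600000 − 1/160·(0))/(1+1/160) = 9833/10000 ≈ 0.983300
step 2 [1y] swap r/2=265/19568: DF=(1 − 265/19568·(0.983300))/(1+265/19568) = 1947/2000 ≈ 0.973500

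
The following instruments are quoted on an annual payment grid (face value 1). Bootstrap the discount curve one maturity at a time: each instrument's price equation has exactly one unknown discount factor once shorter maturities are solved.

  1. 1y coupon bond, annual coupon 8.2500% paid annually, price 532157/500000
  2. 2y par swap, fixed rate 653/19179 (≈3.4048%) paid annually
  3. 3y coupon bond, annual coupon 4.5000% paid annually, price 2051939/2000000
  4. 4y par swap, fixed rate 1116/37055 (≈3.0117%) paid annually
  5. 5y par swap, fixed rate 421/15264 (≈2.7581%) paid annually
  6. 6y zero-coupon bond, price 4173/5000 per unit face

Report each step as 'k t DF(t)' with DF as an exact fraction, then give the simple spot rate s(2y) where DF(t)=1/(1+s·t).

step 1 [1y] bond c/1=33/400: DF=(532157/500000 − 33/400·(0))/(1+33/400) = 1229/1250 ≈ 0.983200
step 2 [2y] swap r/1=653/19179: DF=(1 − 653/19179·(0.983200))/(1+653/19179) = 9347/10000 ≈ 0.934700
step 3 [3y] bond c/1=9/200: DF=(2051939/2000000 − 9/200·(0.983200+0.934700))/(1+9/200) = 562/625 ≈ 0.899200
step 4 [4y] swap r/1=1116/37055: DF=(1 − 1116/37055·(0.983200+0.934700+0.899200))/(1+1116/37055) = 2221/2500 ≈ 0.888400
step 5 [5y] swap r/1=421/15264: DF=(1 − 421/15264·(0.983200+0.934700+0.899200+0.888400))/(1+421/15264) = 8737/10000 ≈ 0.873700
step 6 [6y] zero: DF = P = 4173/5000 ≈ 0.834600

1 1 1229/1250
2 2 9347/10000
3 3 562/625
4 4 2221/2500
5 5 8737/10000
6 6 4173/5000
s(2y) = (1/(9347/10000) − 1)/(2) = 653/18694 ≈ 3.4931%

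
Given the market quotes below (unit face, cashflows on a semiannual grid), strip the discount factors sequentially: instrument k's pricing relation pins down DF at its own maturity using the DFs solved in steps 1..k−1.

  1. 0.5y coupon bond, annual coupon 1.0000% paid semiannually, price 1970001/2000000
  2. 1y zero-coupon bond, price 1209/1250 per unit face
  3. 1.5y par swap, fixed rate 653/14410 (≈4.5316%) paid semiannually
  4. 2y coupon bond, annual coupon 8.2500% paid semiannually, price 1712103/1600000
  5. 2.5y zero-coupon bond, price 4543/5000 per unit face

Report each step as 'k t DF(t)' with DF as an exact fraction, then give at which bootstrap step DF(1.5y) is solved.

step 1 [0.5y] bond c/2=1/200: DF=(1970001/2000000 − 1/200·(0))/(1+1/200) = 9801/10000 ≈ 0.980100
step 2 [1y] zero: DF = P = 1209/1250 ≈ 0.967200
step 3 [1.5y] swap r/2=653/28820: DF=(1 − 653/28820·(0.980100+0.967200))/(1+653/28820) = 9347/10000 ≈ 0.934700
step 4 [2y] bond c/2=33/800: DF=(1712103/1600000 − 33/800·(0.980100+0.967200+0.934700))/(1+33/800) = 1827/2000 ≈ 0.913500
step 5 [2.5y] zero: DF = P = 4543/5000 ≈ 0.908600

1 1/2 9801/10000
2 1 1209/1250
3 3/2 9347/10000
4 2 1827/2000
5 5/2 4543/5000
DF(1.5y) is solved at step 3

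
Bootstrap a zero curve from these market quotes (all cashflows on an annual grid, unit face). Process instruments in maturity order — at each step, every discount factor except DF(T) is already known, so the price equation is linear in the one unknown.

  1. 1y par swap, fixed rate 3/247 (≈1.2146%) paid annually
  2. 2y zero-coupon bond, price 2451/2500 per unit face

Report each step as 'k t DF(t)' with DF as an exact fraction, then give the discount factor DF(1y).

step 1 [1y] swap r/1=3/247: DF=(1 − 3/247·(0))/(1+3/247) = 247/250 ≈ 0.988000
step 2 [2y] zero: DF = P = 2451/2500 ≈ 0.980400

1 1 247/250
2 2 2451/2500
DF(1y) = 247/250 ≈ 0.988000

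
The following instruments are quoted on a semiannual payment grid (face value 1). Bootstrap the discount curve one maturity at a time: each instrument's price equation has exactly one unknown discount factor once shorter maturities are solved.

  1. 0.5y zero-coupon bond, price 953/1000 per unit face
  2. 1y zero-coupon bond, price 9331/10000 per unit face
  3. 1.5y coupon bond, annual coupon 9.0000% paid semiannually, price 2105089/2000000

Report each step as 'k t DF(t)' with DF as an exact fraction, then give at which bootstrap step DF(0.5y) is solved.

step 1 [0.5y] zero: DF = P = 953/1000 ≈ 0.953000
step 2 [1y] zero: DF = P = 9331/10000 ≈ 0.933100
step 3 [1.5y] bond c/2=9/200: DF=(2105089/2000000 − 9/200·(0.953000+0.933100))/(1+9/200) = 463/500 ≈ 0.926000

1 1/2 953/1000
2 1 9331/10000
3 3/2 463/500
DF(0.5y) is solved at step 1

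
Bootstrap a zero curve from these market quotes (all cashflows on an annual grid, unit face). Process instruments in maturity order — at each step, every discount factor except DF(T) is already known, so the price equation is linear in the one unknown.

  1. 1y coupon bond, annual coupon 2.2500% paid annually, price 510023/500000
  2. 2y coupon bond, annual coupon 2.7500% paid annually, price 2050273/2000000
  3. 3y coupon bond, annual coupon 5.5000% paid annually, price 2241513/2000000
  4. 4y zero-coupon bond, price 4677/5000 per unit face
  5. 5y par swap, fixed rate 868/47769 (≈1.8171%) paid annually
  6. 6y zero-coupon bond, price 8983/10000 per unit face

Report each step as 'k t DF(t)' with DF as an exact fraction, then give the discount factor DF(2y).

1 1 1247/1250
2 2 971/1000
3 3 9597/10000
4 4 4677/5000
5 5 2283/2500
6 6 8983/10000
DF(2y) = 971/1000 ≈ 0.971000

step 1 [1y] bond c/1=9/400: DF=(510023/500000 − 9/400·(0))/(1+9/400) = 1247/1250 ≈ 0.997600
step 2 [2y] bond c/1=11/400: DF=(2050273/2000000 − 11/400·(0.997600))/(1+11/400) = 971/1000 ≈ 0.971000
step 3 [3y] bond c/1=11/200: DF=(2241513/2000000 − 11/200·(0.997600+0.971000))/(1+11/200) = 9597/10000 ≈ 0.959700
step 4 [4y] zero: DF = P = 4677/5000 ≈ 0.935400
step 5 [5y] swap r/1=868/47769: DF=(1 − 868/47769·(0.997600+0.971000+0.959700+0.935400))/(1+868/47769) = 2283/2500 ≈ 0.913200
step 6 [6y] zero: DF = P = 8983/10000 ≈ 0.898300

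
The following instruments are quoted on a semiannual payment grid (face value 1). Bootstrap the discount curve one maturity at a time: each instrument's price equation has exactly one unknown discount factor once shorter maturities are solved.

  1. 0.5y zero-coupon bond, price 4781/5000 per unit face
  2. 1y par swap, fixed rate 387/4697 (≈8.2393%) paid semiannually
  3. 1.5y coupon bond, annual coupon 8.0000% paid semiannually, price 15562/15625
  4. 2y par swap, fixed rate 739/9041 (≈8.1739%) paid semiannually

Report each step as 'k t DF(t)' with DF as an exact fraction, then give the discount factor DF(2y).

step 1 [0.5y] zero: DF = P = 4781/5000 ≈ 0.956200
step 2 [1y] swap r/2=387/9394: DF=(1 − 387/9394·(0.956200))/(1+387/9394) = 4613/5000 ≈ 0.922600
step 3 [1.5y] bond c/2=1/25: DF=(15562/15625 − 1/25·(0.956200+0.922600))/(1+1/25) = 4427/5000 ≈ 0.885400
step 4 [2y] swap r/2=739/18082: DF=(1 − 739/18082·(0.956200+0.922600+0.885400))/(1+739/18082) = 4261/5000 ≈ 0.852200

1 1/2 4781/5000
2 1 4613/5000
3 3/2 4427/5000
4 2 4261/5000
DF(2y) = 4261/5000 ≈ 0.852200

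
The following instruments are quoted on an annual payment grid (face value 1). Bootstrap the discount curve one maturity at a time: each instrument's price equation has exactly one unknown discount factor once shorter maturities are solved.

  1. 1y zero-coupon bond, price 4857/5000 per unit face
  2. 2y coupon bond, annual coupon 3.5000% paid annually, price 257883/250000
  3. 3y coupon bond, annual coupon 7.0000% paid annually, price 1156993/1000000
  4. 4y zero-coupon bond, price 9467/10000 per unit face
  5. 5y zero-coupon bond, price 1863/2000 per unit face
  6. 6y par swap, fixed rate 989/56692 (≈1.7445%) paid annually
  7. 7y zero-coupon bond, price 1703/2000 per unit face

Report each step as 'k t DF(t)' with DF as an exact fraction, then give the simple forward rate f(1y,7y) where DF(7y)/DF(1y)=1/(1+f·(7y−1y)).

1 1 4857/5000
2 2 4819/5000
3 3 9547/10000
4 4 9467/10000
5 5 1863/2000
6 6 9011/10000
7 7 1703/2000
f(1y,7y) = ((4857/5000)/(1703/2000) − 1)/(6) = 1199/51090 ≈ 2.3468%

step 1 [1y] zero: DF = P = 4857/5000 ≈ 0.971400
step 2 [2y] bond c/1=7/200: DF=(257883/250000 − 7/200·(0.971400))/(1+7/200) = 4819/5000 ≈ 0.963800
step 3 [3y] bond c/1=7/100: DF=(1156993/1000000 − 7/100·(0.971400+0.963800))/(1+7/100) = 9547/10000 ≈ 0.954700
step 4 [4y] zero: DF = P = 9467/10000 ≈ 0.946700
step 5 [5y] zero: DF = P = 1863/2000 ≈ 0.931500
step 6 [6y] swap r/1=989/56692: DF=(1 − 989/56692·(0.971400+0.963800+0.954700+0.946700+0.931500))/(1+989/56692) = 9011/10000 ≈ 0.901100
step 7 [7y] zero: DF = P = 1703/2000 ≈ 0.851500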